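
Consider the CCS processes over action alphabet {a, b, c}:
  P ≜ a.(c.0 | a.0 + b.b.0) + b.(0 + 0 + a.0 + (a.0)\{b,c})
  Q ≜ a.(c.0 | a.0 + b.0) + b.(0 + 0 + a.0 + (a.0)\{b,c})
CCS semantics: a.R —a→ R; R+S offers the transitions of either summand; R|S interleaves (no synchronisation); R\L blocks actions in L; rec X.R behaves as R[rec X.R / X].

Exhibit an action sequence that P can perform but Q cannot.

LTS(P): 9 reachable states
  m0 = a.(c.0 | a.0 + b.b.0) + b.(0 + 0 + a.0 + (a.0)\{b,c}) → =a=> m1, =b=> m2
  m1 = c.0 | a.0 + b.b.0 → =a=> m3, =b=> m4, =c=> m5
  m2 = 0 + 0 + a.0 + (a.0)\{b,c} → =a=> m6, =a=> m7
  m3 = c.0 | 0 → =c=> m8
  m4 = b.0 → =b=> m6
  m5 = 0 | a.0 → =a=> m8
  m6 = 0 → stopped
  m7 = 0\{b,c} → stopped
  m8 = 0 | 0 → stopped
LTS(Q): 8 reachable states
  n0 = a.(c.0 | a.0 + b.0) + b.(0 + 0 + a.0 + (a.0)\{b,c}) → =a=> n1, =b=> n2
  n1 = c.0 | a.0 + b.0 → =a=> n3, =b=> n4, =c=> n5
  n2 = 0 + 0 + a.0 + (a.0)\{b,c} → =a=> n4, =a=> n6
  n3 = c.0 | 0 → =c=> n7
  n4 = 0 → stopped
  n5 = 0 | a.0 → =a=> n7
  n6 = 0\{b,c} → stopped
  n7 = 0 | 0 → stopped
Trace ⟨abb⟩ through P, begin at {m0}:
  after a @ step 1: {m1}
  after b @ step 2: {m4}
  after b @ step 3: {m6}
  P completes σ.
Trace ⟨abb⟩ through Q, begin at {n0}:
  after a @ step 1: {n1}
  after b @ step 2: {n4}
  after b @ step 3: ∅ (Q stuck)

abb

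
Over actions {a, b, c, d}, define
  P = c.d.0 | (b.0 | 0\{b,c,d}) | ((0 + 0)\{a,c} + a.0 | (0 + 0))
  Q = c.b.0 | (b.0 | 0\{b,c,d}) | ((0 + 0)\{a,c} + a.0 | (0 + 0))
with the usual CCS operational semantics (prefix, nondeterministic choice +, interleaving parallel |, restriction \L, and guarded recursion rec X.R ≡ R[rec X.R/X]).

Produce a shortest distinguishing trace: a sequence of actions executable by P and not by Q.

cd

P's transition system — 12 states:
  u0 = c.d.0 | (b.0 | 0\{b,c,d}) | ((0 + 0)\{a,c} + a.0 | (0 + 0)) has moves =a=> u1, =b=> u2, =c=> u3
  u1 = c.d.0 | (b.0 | 0\{b,c,d}) | (0 | (0 + 0)) has moves =b=> u4, =c=> u5
  u2 = c.d.0 | (0 | 0\{b,c,d}) | ((0 + 0)\{a,c} + a.0 | (0 + 0)) has moves =a=> u4, =c=> u6
  u3 = d.0 | (b.0 | 0\{b,c,d}) | ((0 + 0)\{a,c} + a.0 | (0 + 0)) has moves =a=> u5, =b=> u6, =d=> u7
  u4 = c.d.0 | (0 | 0\{b,c,d}) | (0 | (0 + 0)) has moves =c=> u8
  u5 = d.0 | (b.0 | 0\{b,c,d}) | (0 | (0 + 0)) has moves =b=> u8, =d=> u9
  u6 = d.0 | (0 | 0\{b,c,d}) | ((0 + 0)\{a,c} + a.0 | (0 + 0)) has moves =a=> u8, =d=> u10
  u7 = 0 | (b.0 | 0\{b,c,d}) | ((0 + 0)\{a,c} + a.0 | (0 + 0)) has moves =a=> u9, =b=> u10
  u8 = d.0 | (0 | 0\{b,c,d}) | (0 | (0 + 0)) has moves =d=> u11
  u9 = 0 | (b.0 | 0\{b,c,d}) | (0 | (0 + 0)) has moves =b=> u11
  u10 = 0 | (0 | 0\{b,c,d}) | ((0 + 0)\{a,c} + a.0 | (0 + 0)) has moves =a=> u11
  u11 = 0 | (0 | 0\{b,c,d}) | (0 | (0 + 0)) has moves ∅
Q's transition system — 12 states:
  v0 = c.b.0 | (b.0 | 0\{b,c,d}) | ((0 + 0)\{a,c} + a.0 | (0 + 0)) has moves =a=> v1, =b=> v2, =c=> v3
  v1 = c.b.0 | (b.0 | 0\{b,c,d}) | (0 | (0 + 0)) has moves =b=> v4, =c=> v5
  v2 = c.b.0 | (0 | 0\{b,c,d}) | ((0 + 0)\{a,c} + a.0 | (0 + 0)) has moves =a=> v4, =c=> v6
  v3 = b.0 | (b.0 | 0\{b,c,d}) | ((0 + 0)\{a,c} + a.0 | (0 + 0)) has moves =a=> v5, =b=> v6, =b=> v7
  v4 = c.b.0 | (0 | 0\{b,c,d}) | (0 | (0 + 0)) has moves =c=> v8
  v5 = b.0 | (b.0 | 0\{b,c,d}) | (0 | (0 + 0)) has moves =b=> v8, =b=> v9
  v6 = b.0 | (0 | 0\{b,c,d}) | ((0 + 0)\{a,c} + a.0 | (0 + 0)) has moves =a=> v8, =b=> v10
  v7 = 0 | (b.0 | 0\{b,c,d}) | ((0 + 0)\{a,c} + a.0 | (0 + 0)) has moves =a=> v9, =b=> v10
  v8 = b.0 | (0 | 0\{b,c,d}) | (0 | (0 + 0)) has moves =b=> v11
  v9 = 0 | (b.0 | 0\{b,c,d}) | (0 | (0 + 0)) has moves =b=> v11
  v10 = 0 | (0 | 0\{b,c,d}) | ((0 + 0)\{a,c} + a.0 | (0 + 0)) has moves =a=> v11
  v11 = 0 | (0 | 0\{b,c,d}) | (0 | (0 + 0)) has moves ∅
Executing cd from P (initial set {u0}):
  [1] c ⇒ {u3}
  [2] d ⇒ {u7}
  P completes σ.
Executing cd from Q (initial set {v0}):
  [1] c ⇒ {v3}
  [2] d ⇒ no successor for Q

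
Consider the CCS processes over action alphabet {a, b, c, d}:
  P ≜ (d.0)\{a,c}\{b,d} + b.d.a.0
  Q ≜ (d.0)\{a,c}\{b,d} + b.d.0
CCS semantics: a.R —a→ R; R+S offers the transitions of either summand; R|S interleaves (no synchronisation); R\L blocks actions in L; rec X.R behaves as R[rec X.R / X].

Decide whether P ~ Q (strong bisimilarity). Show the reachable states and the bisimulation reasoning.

P ≁ Q

LTS(P): 4 reachable states
  m0 = (d.0)\{a,c}\{b,d} + b.d.a.0 → -b-> m1
  m1 = d.a.0 → -d-> m2
  m2 = a.0 → -a-> m3
  m3 = 0 → ·
LTS(Q): 3 reachable states
  n0 = (d.0)\{a,c}\{b,d} + b.d.0 → -b-> n1
  n1 = d.0 → -d-> n2
  n2 = 0 → ·
Coarsest stable partition (strong bisimilarity classes):
  B0 = {m0}
  B1 = {m1}
  B2 = {m2}
  B3 = {m3, n2}
  B4 = {n0}
  B5 = {n1}
m0 ∈ B0, n0 ∈ B4 → different blocks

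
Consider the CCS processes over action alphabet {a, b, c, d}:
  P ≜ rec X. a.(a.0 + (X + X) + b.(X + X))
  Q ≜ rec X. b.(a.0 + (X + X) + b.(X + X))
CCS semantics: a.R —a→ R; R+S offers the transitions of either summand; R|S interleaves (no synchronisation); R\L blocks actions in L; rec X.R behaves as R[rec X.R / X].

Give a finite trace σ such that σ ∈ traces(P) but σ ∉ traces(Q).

a

P's transition system — 4 states:
  s0 = rec X. a.(a.0 + (X + X) + b.(X + X)) | =a=> s1
  s1 = a.0 + ((rec X. a.(a.0 + (X + X) + b.(X + X))) + (rec X. a.(a.0 + (X + X) + b.(X + X)))) + b.((rec X. a.(a.0 + (X + X) + b.(X + X))) + (rec X. a.(a.0 + (X + X) + b.(X + X)))) | =a=> s1, =a=> s2, =b=> s3
  s2 = 0 | deadlocked
  s3 = (rec X. a.(a.0 + (X + X) + b.(X + X))) + (rec X. a.(a.0 + (X + X) + b.(X + X))) | =a=> s1
Q's transition system — 4 states:
  t0 = rec X. b.(a.0 + (X + X) + b.(X + X)) | =b=> t1
  t1 = a.0 + ((rec X. b.(a.0 + (X + X) + b.(X + X))) + (rec X. b.(a.0 + (X + X) + b.(X + X)))) + b.((rec X. b.(a.0 + (X + X) + b.(X + X))) + (rec X. b.(a.0 + (X + X) + b.(X + X)))) | =a=> t2, =b=> t1, =b=> t3
  t2 = 0 | deadlocked
  t3 = (rec X. b.(a.0 + (X + X) + b.(X + X))) + (rec X. b.(a.0 + (X + X) + b.(X + X))) | =b=> t1
Trace ⟨a⟩ through P, begin at {s0}:
  after a @ step 1: {s1}
  — P admits the full trace.
Trace ⟨a⟩ through Q, begin at {t0}:
  after a @ step 1: ∅  — Q cannot continue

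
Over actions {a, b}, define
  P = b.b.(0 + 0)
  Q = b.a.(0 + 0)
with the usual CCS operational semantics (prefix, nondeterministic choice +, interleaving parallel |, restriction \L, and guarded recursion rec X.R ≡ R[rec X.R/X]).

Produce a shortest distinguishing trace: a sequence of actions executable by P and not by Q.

bb

LTS(P): 3 reachable states
  m0 = b.b.(0 + 0) has moves —b→ m1
  m1 = b.(0 + 0) has moves —b→ m2
  m2 = 0 + 0 has moves ·
LTS(Q): 3 reachable states
  n0 = b.a.(0 + 0) has moves —b→ n1
  n1 = a.(0 + 0) has moves —a→ n2
  n2 = 0 + 0 has moves ·
Run σ = ⟨bb⟩ on P: start {m0}
  step 1 (b): {m1}
  step 2 (b): {m2}
  — P admits the full trace.
Run σ = ⟨bb⟩ on Q: start {n0}
  step 1 (b): {n1}
  step 2 (b): no successor for Q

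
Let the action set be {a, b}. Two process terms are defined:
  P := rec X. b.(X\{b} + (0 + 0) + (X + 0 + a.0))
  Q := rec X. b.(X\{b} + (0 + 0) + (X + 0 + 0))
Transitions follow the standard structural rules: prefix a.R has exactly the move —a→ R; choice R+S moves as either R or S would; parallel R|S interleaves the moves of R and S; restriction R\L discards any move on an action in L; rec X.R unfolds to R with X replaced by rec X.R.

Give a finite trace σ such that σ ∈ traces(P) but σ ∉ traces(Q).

ba

Reachable graph of P (3 states):
  m0 = rec X. b.(X\{b} + (0 + 0) + (X + 0 + a.0)) has moves —b→ m1
  m1 = (rec X. b.(X\{b} + (0 + 0) + (X + 0 + a.0)))\{b} + (0 + 0) + ((rec X. b.(X\{b} + (0 + 0) + (X + 0 + a.0))) + 0 + a.0) has moves —a→ m2, —b→ m1
  m2 = 0 has moves (no moves)
Reachable graph of Q (2 states):
  n0 = rec X. b.(X\{b} + (0 + 0) + (X + 0 + 0)) has moves —b→ n1
  n1 = (rec X. b.(X\{b} + (0 + 0) + (X + 0 + 0)))\{b} + (0 + 0) + ((rec X. b.(X\{b} + (0 + 0) + (X + 0 + 0))) + 0 + 0) has moves —b→ n1
Trace ⟨ba⟩ through P, begin at {m0}:
  after b @ step 1: {m1}
  after a @ step 2: {m2}
  — P admits the full trace.
Trace ⟨ba⟩ through Q, begin at {n0}:
  after b @ step 1: {n1}
  after a @ step 2: ∅  — Q cannot continue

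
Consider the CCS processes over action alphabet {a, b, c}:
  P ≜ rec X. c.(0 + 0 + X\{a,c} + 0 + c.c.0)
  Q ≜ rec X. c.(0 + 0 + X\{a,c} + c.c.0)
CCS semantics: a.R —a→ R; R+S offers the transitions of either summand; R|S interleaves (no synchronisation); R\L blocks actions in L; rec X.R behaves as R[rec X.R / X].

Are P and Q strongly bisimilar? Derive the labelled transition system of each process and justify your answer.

bisimilar

LTS(P): 4 reachable states
  s0 = rec X. c.(0 + 0 + X\{a,c} + 0 + c.c.0) :: --c--▸ s1
  s1 = 0 + 0 + (rec X. c.(0 + 0 + X\{a,c} + 0 + c.c.0))\{a,c} + 0 + c.c.0 :: --c--▸ s2
  s2 = c.0 :: --c--▸ s3
  s3 = 0 :: deadlocked
LTS(Q): 4 reachable states
  t0 = rec X. c.(0 + 0 + X\{a,c} + c.c.0) :: --c--▸ t1
  t1 = 0 + 0 + (rec X. c.(0 + 0 + X\{a,c} + c.c.0))\{a,c} + c.c.0 :: --c--▸ t2
  t2 = c.0 :: --c--▸ t3
  t3 = 0 :: deadlocked
Partition-refinement fixed point:
  B0 = {s0, t0}
  B1 = {s1, t1}
  B2 = {s2, t2}
  B3 = {s3, t3}
s0 ∈ B0, t0 ∈ B0 → same block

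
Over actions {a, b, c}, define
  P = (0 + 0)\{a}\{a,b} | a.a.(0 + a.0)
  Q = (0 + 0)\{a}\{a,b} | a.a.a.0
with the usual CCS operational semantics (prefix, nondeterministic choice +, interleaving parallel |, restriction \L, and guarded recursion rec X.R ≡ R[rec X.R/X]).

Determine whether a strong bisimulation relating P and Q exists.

P's transition system — 4 states:
  u0 = (0 + 0)\{a}\{a,b} | a.a.(0 + a.0) | -a-> u1
  u1 = (0 + 0)\{a}\{a,b} | a.(0 + a.0) | -a-> u2
  u2 = (0 + 0)\{a}\{a,b} | (0 + a.0) | -a-> u3
  u3 = (0 + 0)\{a}\{a,b} | 0 | deadlocked
Q's transition system — 4 states:
  v0 = (0 + 0)\{a}\{a,b} | a.a.a.0 | -a-> v1
  v1 = (0 + 0)\{a}\{a,b} | a.a.0 | -a-> v2
  v2 = (0 + 0)\{a}\{a,b} | a.0 | -a-> v3
  v3 = (0 + 0)\{a}\{a,b} | 0 | deadlocked
Partition-refinement fixed point:
  B0 = {u0, v0}
  B1 = {u1, v1}
  B2 = {u2, v2}
  B3 = {u3, v3}
u0 ∈ B0, v0 ∈ B0 → same block

bisimilar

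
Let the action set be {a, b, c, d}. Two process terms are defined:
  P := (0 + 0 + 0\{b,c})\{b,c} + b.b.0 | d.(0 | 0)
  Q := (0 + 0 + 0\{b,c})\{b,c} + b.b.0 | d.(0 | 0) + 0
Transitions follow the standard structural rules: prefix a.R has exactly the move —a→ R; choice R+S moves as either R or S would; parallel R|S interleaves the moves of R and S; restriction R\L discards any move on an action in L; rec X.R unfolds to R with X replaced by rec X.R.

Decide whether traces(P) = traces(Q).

YES

P's transition system — 6 states:
  s0 = (0 + 0 + 0\{b,c})\{b,c} + b.b.0 | d.(0 | 0) has moves —b→ s1, —d→ s2
  s1 = b.0 | d.(0 | 0) has moves —b→ s3, —d→ s4
  s2 = b.b.0 | (0 | 0) has moves —b→ s4
  s3 = 0 | d.(0 | 0) has moves —d→ s5
  s4 = b.0 | (0 | 0) has moves —b→ s5
  s5 = 0 | (0 | 0) has moves ·
Q's transition system — 6 states:
  t0 = (0 + 0 + 0\{b,c})\{b,c} + b.b.0 | d.(0 | 0) + 0 has moves —b→ t1, —d→ t2
  t1 = b.0 | d.(0 | 0) has moves —b→ t3, —d→ t4
  t2 = b.b.0 | (0 | 0) has moves —b→ t4
  t3 = 0 | d.(0 | 0) has moves —d→ t5
  t4 = b.0 | (0 | 0) has moves —b→ t5
  t5 = 0 | (0 | 0) has moves ·
Bisimilarity quotient blocks:
  B0 = {s0, t0}
  B1 = {s2, t2}
  B2 = {s4, t4}
  B3 = {s5, t5}
  B4 = {s1, t1}
  B5 = {s3, t3}
s0 ∈ B0, t0 ∈ B0 → same block
Bisimilar ⇒ trace-equivalent.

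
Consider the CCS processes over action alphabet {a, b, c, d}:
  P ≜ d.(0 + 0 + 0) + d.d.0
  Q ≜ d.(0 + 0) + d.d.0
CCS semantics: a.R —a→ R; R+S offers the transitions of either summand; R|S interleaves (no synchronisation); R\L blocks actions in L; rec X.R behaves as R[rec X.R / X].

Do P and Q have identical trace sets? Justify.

traces(P) = traces(Q)

Reachable graph of P (4 states):
  m0 = d.(0 + 0 + 0) + d.d.0 :: --d--▸ m1, --d--▸ m2
  m1 = 0 + 0 + 0 :: stopped
  m2 = d.0 :: --d--▸ m3
  m3 = 0 :: stopped
Reachable graph of Q (4 states):
  n0 = d.(0 + 0) + d.d.0 :: --d--▸ n1, --d--▸ n2
  n1 = 0 + 0 :: stopped
  n2 = d.0 :: --d--▸ n3
  n3 = 0 :: stopped
Bisimilarity quotient blocks:
  B0 = {m0, n0}
  B1 = {m2, n2}
  B2 = {m1, m3, n1, n3}
m0 ∈ B0, n0 ∈ B0 → same block
Bisimilar ⇒ trace-equivalent.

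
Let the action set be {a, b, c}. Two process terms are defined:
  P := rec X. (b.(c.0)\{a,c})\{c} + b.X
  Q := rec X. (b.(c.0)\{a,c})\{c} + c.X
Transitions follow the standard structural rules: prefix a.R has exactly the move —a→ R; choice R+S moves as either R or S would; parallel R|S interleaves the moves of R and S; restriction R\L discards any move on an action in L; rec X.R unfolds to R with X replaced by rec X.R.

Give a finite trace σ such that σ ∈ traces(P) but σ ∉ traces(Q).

bb

LTS(P): 2 reachable states
  s0 = rec X. (b.(c.0)\{a,c})\{c} + b.X | =b=> s0, =b=> s1
  s1 = (c.0)\{a,c}\{c} | deadlocked
LTS(Q): 2 reachable states
  t0 = rec X. (b.(c.0)\{a,c})\{c} + c.X | =b=> t1, =c=> t0
  t1 = (c.0)\{a,c}\{c} | deadlocked
Trace ⟨bb⟩ through P, begin at {s0}:
  step 1 (b): {s0, s1}
  step 2 (b): {s0, s1}
  P completes σ.
Trace ⟨bb⟩ through Q, begin at {t0}:
  step 1 (b): {t1}
  step 2 (b): no successor for Q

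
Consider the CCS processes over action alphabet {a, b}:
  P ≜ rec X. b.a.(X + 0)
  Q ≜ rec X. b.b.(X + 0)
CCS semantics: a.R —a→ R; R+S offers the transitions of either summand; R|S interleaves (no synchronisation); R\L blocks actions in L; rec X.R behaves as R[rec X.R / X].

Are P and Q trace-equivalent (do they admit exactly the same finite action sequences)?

LTS(P): 3 reachable states
  p0 = rec X. b.a.(X + 0) → -b-> p1
  p1 = a.((rec X. b.a.(X + 0)) + 0) → -a-> p2
  p2 = (rec X. b.a.(X + 0)) + 0 → -b-> p1
LTS(Q): 3 reachable states
  q0 = rec X. b.b.(X + 0) → -b-> q1
  q1 = b.((rec X. b.b.(X + 0)) + 0) → -b-> q2
  q2 = (rec X. b.b.(X + 0)) + 0 → -b-> q1
Run σ = ⟨ba⟩ on P: start {p0}
  after b @ step 1: {p1}
  after a @ step 2: {p2}
  ✓ P
Run σ = ⟨ba⟩ on Q: start {q0}
  after b @ step 1: {q1}
  after a @ step 2: no successor for Q

NO — witness ⟨ba⟩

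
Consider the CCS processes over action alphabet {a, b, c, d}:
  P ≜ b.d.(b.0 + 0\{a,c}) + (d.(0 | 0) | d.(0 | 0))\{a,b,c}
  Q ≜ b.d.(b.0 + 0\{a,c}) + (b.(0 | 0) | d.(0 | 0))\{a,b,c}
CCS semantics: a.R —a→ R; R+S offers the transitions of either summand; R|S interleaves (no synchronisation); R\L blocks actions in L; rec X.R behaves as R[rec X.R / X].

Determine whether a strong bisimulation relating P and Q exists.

P's transition system — 7 states:
  u0 = b.d.(b.0 + 0\{a,c}) + (d.(0 | 0) | d.(0 | 0))\{a,b,c} has moves —b→ u1, —d→ u2, —d→ u3
  u1 = d.(b.0 + 0\{a,c}) has moves —d→ u4
  u2 = (0 | 0 | d.(0 | 0))\{a,b,c} has moves —d→ u5
  u3 = (d.(0 | 0) | (0 | 0))\{a,b,c} has moves —d→ u5
  u4 = b.0 + 0\{a,c} has moves —b→ u6
  u5 = (0 | 0 | (0 | 0))\{a,b,c} has moves ∅
  u6 = 0 has moves ∅
Q's transition system — 5 states:
  v0 = b.d.(b.0 + 0\{a,c}) + (b.(0 | 0) | d.(0 | 0))\{a,b,c} has moves —b→ v1, —d→ v2
  v1 = d.(b.0 + 0\{a,c}) has moves —d→ v3
  v2 = (b.(0 | 0) | (0 | 0))\{a,b,c} has moves ∅
  v3 = b.0 + 0\{a,c} has moves —b→ v4
  v4 = 0 has moves ∅
Bisimilarity quotient blocks:
  B0 = {u0}
  B1 = {u2, u3}
  B2 = {u5, u6, v2, v4}
  B3 = {u1, v1}
  B4 = {u4, v3}
  B5 = {v0}
u0 ∈ B0, v0 ∈ B5 → different blocks

not bisimilar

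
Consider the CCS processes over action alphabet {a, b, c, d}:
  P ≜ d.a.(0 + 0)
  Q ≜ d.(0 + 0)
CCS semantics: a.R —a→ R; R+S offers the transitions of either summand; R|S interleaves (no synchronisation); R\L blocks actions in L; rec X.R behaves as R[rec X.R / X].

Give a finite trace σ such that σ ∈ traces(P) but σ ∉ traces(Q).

da

LTS(P): 3 reachable states
  s0 = d.a.(0 + 0) has moves --d--▸ s1
  s1 = a.(0 + 0) has moves --a--▸ s2
  s2 = 0 + 0 has moves deadlocked
LTS(Q): 2 reachable states
  t0 = d.(0 + 0) has moves --d--▸ t1
  t1 = 0 + 0 has moves deadlocked
Run σ = ⟨da⟩ on P: start {s0}
  step 1 (d): {s1}
  step 2 (a): {s2}
  P completes σ.
Run σ = ⟨da⟩ on Q: start {t0}
  step 1 (d): {t1}
  step 2 (a): no successor for Q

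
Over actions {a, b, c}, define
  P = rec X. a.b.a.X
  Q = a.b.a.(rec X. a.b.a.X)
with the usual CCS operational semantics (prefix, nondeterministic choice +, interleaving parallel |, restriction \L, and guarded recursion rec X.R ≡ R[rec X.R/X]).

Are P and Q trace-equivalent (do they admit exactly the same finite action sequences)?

P's transition system — 3 states:
  u0 = rec X. a.b.a.X has moves —a→ u1
  u1 = b.a.(rec X. a.b.a.X) has moves —b→ u2
  u2 = a.(rec X. a.b.a.X) has moves —a→ u0
Q's transition system — 4 states:
  v0 = a.b.a.(rec X. a.b.a.X) has moves —a→ v1
  v1 = b.a.(rec X. a.b.a.X) has moves —b→ v2
  v2 = a.(rec X. a.b.a.X) has moves —a→ v3
  v3 = rec X. a.b.a.X has moves —a→ v1
Partition-refinement fixed point:
  B0 = {u0, v0, v3}
  B1 = {u1, v1}
  B2 = {u2, v2}
u0 ∈ B0, v0 ∈ B0 → same block
Bisimilar ⇒ trace-equivalent.

trace-equivalent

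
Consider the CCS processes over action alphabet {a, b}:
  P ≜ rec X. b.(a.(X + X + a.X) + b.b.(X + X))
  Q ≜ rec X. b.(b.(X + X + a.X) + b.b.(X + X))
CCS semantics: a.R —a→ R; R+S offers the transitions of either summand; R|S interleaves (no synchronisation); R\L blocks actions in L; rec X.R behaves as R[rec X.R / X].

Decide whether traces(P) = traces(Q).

LTS(P): 5 reachable states
  u0 = rec X. b.(a.(X + X + a.X) + b.b.(X + X)) has moves --b--▸ u1
  u1 = a.((rec X. b.(a.(X + X + a.X) + b.b.(X + X))) + (rec X. b.(a.(X + X + a.X) + b.b.(X + X))) + a.(rec X. b.(a.(X + X + a.X) + b.b.(X + X)))) + b.b.((rec X. b.(a.(X + X + a.X) + b.b.(X + X))) + (rec X. b.(a.(X + X + a.X) + b.b.(X + X)))) has moves --a--▸ u2, --b--▸ u3
  u2 = (rec X. b.(a.(X + X + a.X) + b.b.(X + X))) + (rec X. b.(a.(X + X + a.X) + b.b.(X + X))) + a.(rec X. b.(a.(X + X + a.X) + b.b.(X + X))) has moves --a--▸ u0, --b--▸ u1
  u3 = b.((rec X. b.(a.(X + X + a.X) + b.b.(X + X))) + (rec X. b.(a.(X + X + a.X) + b.b.(X + X)))) has moves --b--▸ u4
  u4 = (rec X. b.(a.(X + X + a.X) + b.b.(X + X))) + (rec X. b.(a.(X + X + a.X) + b.b.(X + X))) has moves --b--▸ u1
LTS(Q): 5 reachable states
  v0 = rec X. b.(b.(X + X + a.X) + b.b.(X + X)) has moves --b--▸ v1
  v1 = b.((rec X. b.(b.(X + X + a.X) + b.b.(X + X))) + (rec X. b.(b.(X + X + a.X) + b.b.(X + X))) + a.(rec X. b.(b.(X + X + a.X) + b.b.(X + X)))) + b.b.((rec X. b.(b.(X + X + a.X) + b.b.(X + X))) + (rec X. b.(b.(X + X + a.X) + b.b.(X + X)))) has moves --b--▸ v2, --b--▸ v3
  v2 = (rec X. b.(b.(X + X + a.X) + b.b.(X + X))) + (rec X. b.(b.(X + X + a.X) + b.b.(X + X))) + a.(rec X. b.(b.(X + X + a.X) + b.b.(X + X))) has moves --a--▸ v0, --b--▸ v1
  v3 = b.((rec X. b.(b.(X + X + a.X) + b.b.(X + X))) + (rec X. b.(b.(X + X + a.X) + b.b.(X + X)))) has moves --b--▸ v4
  v4 = (rec X. b.(b.(X + X + a.X) + b.b.(X + X))) + (rec X. b.(b.(X + X + a.X) + b.b.(X + X))) has moves --b--▸ v1
Run σ = ⟨ba⟩ on P: start {u0}
  after b @ step 1: {u1}
  after a @ step 2: {u2}
  ✓ P
Run σ = ⟨ba⟩ on Q: start {v0}
  after b @ step 1: {v1}
  after a @ step 2: ∅ (Q stuck)

trace-distinct — witness ⟨ba⟩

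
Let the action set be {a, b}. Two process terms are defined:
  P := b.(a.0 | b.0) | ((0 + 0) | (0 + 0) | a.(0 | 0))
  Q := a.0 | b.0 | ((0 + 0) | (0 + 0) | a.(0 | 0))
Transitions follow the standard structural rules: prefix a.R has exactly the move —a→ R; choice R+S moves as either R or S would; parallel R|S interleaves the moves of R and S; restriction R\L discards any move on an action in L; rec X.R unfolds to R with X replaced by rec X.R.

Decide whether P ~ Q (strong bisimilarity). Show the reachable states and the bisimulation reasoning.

P's transition system — 10 states:
  p0 = b.(a.0 | b.0) | ((0 + 0) | (0 + 0) | a.(0 | 0)) → —a→ p1, —b→ p2
  p1 = b.(a.0 | b.0) | ((0 + 0) | (0 + 0) | (0 | 0)) → —b→ p3
  p2 = a.0 | b.0 | ((0 + 0) | (0 + 0) | a.(0 | 0)) → —a→ p3, —a→ p4, —b→ p5
  p3 = a.0 | b.0 | ((0 + 0) | (0 + 0) | (0 | 0)) → —a→ p6, —b→ p7
  p4 = 0 | b.0 | ((0 + 0) | (0 + 0) | a.(0 | 0)) → —a→ p6, —b→ p8
  p5 = a.0 | 0 | ((0 + 0) | (0 + 0) | a.(0 | 0)) → —a→ p7, —a→ p8
  p6 = 0 | b.0 | ((0 + 0) | (0 + 0) | (0 | 0)) → —b→ p9
  p7 = a.0 | 0 | ((0 + 0) | (0 + 0) | (0 | 0)) → —a→ p9
  p8 = 0 | 0 | ((0 + 0) | (0 + 0) | a.(0 | 0)) → —a→ p9
  p9 = 0 | 0 | ((0 + 0) | (0 + 0) | (0 | 0)) → (no moves)
Q's transition system — 8 states:
  q0 = a.0 | b.0 | ((0 + 0) | (0 + 0) | a.(0 | 0)) → —a→ q1, —a→ q2, —b→ q3
  q1 = 0 | b.0 | ((0 + 0) | (0 + 0) | a.(0 | 0)) → —a→ q4, —b→ q5
  q2 = a.0 | b.0 | ((0 + 0) | (0 + 0) | (0 | 0)) → —a→ q4, —b→ q6
  q3 = a.0 | 0 | ((0 + 0) | (0 + 0) | a.(0 | 0)) → —a→ q5, —a→ q6
  q4 = 0 | b.0 | ((0 + 0) | (0 + 0) | (0 | 0)) → —b→ q7
  q5 = 0 | 0 | ((0 + 0) | (0 + 0) | a.(0 | 0)) → —a→ q7
  q6 = a.0 | 0 | ((0 + 0) | (0 + 0) | (0 | 0)) → —a→ q7
  q7 = 0 | 0 | ((0 + 0) | (0 + 0) | (0 | 0)) → (no moves)
Bisimilarity quotient blocks:
  B0 = {p0}
  B1 = {p1}
  B2 = {p3, p4, q1, q2}
  B3 = {p6, q4}
  B4 = {p9, q7}
  B5 = {p7, p8, q5, q6}
  B6 = {p2, q0}
  B7 = {p5, q3}
p0 ∈ B0, q0 ∈ B6 → different blocks

P ≁ Q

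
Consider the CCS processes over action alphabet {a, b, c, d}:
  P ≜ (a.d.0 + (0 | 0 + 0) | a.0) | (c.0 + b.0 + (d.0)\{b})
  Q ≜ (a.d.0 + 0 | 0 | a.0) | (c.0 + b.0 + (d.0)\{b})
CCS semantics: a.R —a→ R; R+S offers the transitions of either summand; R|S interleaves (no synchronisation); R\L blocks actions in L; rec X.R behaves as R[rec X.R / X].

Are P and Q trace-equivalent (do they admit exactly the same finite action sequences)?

trace-equivalent

LTS(P): 12 reachable states
  u0 = (a.d.0 + (0 | 0 + 0) | a.0) | (c.0 + b.0 + (d.0)\{b}) :: =a=> u1, =a=> u2, =b=> u3, =c=> u3, =d=> u4
  u1 = (0 | 0 + 0) | 0 | (c.0 + b.0 + (d.0)\{b}) :: =b=> u5, =c=> u5, =d=> u6
  u2 = d.0 | (c.0 + b.0 + (d.0)\{b}) :: =b=> u7, =c=> u7, =d=> u8, =d=> u9
  u3 = (a.d.0 + (0 | 0 + 0) | a.0) | 0 :: =a=> u5, =a=> u7
  u4 = (a.d.0 + (0 | 0 + 0) | a.0) | 0\{b} :: =a=> u6, =a=> u9
  u5 = (0 | 0 + 0) | 0 | 0 :: deadlocked
  u6 = (0 | 0 + 0) | 0 | 0\{b} :: deadlocked
  u7 = d.0 | 0 :: =d=> u10
  u8 = 0 | (c.0 + b.0 + (d.0)\{b}) :: =b=> u10, =c=> u10, =d=> u11
  u9 = d.0 | 0\{b} :: =d=> u11
  u10 = 0 | 0 :: deadlocked
  u11 = 0 | 0\{b} :: deadlocked
LTS(Q): 12 reachable states
  v0 = (a.d.0 + 0 | 0 | a.0) | (c.0 + b.0 + (d.0)\{b}) :: =a=> v1, =a=> v2, =b=> v3, =c=> v3, =d=> v4
  v1 = 0 | 0 | 0 | (c.0 + b.0 + (d.0)\{b}) :: =b=> v5, =c=> v5, =d=> v6
  v2 = d.0 | (c.0 + b.0 + (d.0)\{b}) :: =b=> v7, =c=> v7, =d=> v8, =d=> v9
  v3 = (a.d.0 + 0 | 0 | a.0) | 0 :: =a=> v5, =a=> v7
  v4 = (a.d.0 + 0 | 0 | a.0) | 0\{b} :: =a=> v6, =a=> v9
  v5 = 0 | 0 | 0 | 0 :: deadlocked
  v6 = 0 | 0 | 0 | 0\{b} :: deadlocked
  v7 = d.0 | 0 :: =d=> v10
  v8 = 0 | (c.0 + b.0 + (d.0)\{b}) :: =b=> v10, =c=> v10, =d=> v11
  v9 = d.0 | 0\{b} :: =d=> v11
  v10 = 0 | 0 :: deadlocked
  v11 = 0 | 0\{b} :: deadlocked
Coarsest stable partition (strong bisimilarity classes):
  B0 = {u0, v0}
  B1 = {u1, u8, v1, v8}
  B2 = {u10, u11, u5, u6, v10, v11, v5, v6}
  B3 = {u3, u4, v3, v4}
  B4 = {u7, u9, v7, v9}
  B5 = {u2, v2}
u0 ∈ B0, v0 ∈ B0 → same block
Bisimilar ⇒ trace-equivalent.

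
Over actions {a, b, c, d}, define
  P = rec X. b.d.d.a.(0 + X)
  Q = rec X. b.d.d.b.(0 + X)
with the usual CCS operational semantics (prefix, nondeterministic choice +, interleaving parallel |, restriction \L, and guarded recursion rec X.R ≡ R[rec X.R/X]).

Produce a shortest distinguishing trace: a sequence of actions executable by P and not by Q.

bdda

P's transition system — 5 states:
  u0 = rec X. b.d.d.a.(0 + X) → -b-> u1
  u1 = d.d.a.(0 + (rec X. b.d.d.a.(0 + X))) → -d-> u2
  u2 = d.a.(0 + (rec X. b.d.d.a.(0 + X))) → -d-> u3
  u3 = a.(0 + (rec X. b.d.d.a.(0 + X))) → -a-> u4
  u4 = 0 + (rec X. b.d.d.a.(0 + X)) → -b-> u1
Q's transition system — 5 states:
  v0 = rec X. b.d.d.b.(0 + X) → -b-> v1
  v1 = d.d.b.(0 + (rec X. b.d.d.b.(0 + X))) → -d-> v2
  v2 = d.b.(0 + (rec X. b.d.d.b.(0 + X))) → -d-> v3
  v3 = b.(0 + (rec X. b.d.d.b.(0 + X))) → -b-> v4
  v4 = 0 + (rec X. b.d.d.b.(0 + X)) → -b-> v1
Executing bdda from P (initial set {u0}):
  after b @ step 1: {u1}
  after d @ step 2: {u2}
  after d @ step 3: {u3}
  after a @ step 4: {u4}
  ✓ P
Executing bdda from Q (initial set {v0}):
  after b @ step 1: {v1}
  after d @ step 2: {v2}
  after d @ step 3: {v3}
  after a @ step 4: ∅ (Q stuck)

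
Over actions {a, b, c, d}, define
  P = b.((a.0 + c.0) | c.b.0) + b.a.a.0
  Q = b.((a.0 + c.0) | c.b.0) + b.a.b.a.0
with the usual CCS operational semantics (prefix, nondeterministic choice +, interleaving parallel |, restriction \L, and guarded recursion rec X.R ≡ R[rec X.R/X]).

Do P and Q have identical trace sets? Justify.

NO — witness ⟨baa⟩

Reachable graph of P (10 states):
  m0 = b.((a.0 + c.0) | c.b.0) + b.a.a.0 ⊢ ··b··> m1, ··b··> m2
  m1 = (a.0 + c.0) | c.b.0 ⊢ ··a··> m3, ··c··> m3, ··c··> m4
  m2 = a.a.0 ⊢ ··a··> m5
  m3 = 0 | c.b.0 ⊢ ··c··> m6
  m4 = (a.0 + c.0) | b.0 ⊢ ··a··> m6, ··b··> m7, ··c··> m6
  m5 = a.0 ⊢ ··a··> m8
  m6 = 0 | b.0 ⊢ ··b··> m9
  m7 = (a.0 + c.0) | 0 ⊢ ··a··> m9, ··c··> m9
  m8 = 0 ⊢ stopped
  m9 = 0 | 0 ⊢ stopped
Reachable graph of Q (11 states):
  n0 = b.((a.0 + c.0) | c.b.0) + b.a.b.a.0 ⊢ ··b··> n1, ··b··> n2
  n1 = (a.0 + c.0) | c.b.0 ⊢ ··a··> n3, ··c··> n3, ··c··> n4
  n2 = a.b.a.0 ⊢ ··a··> n5
  n3 = 0 | c.b.0 ⊢ ··c··> n6
  n4 = (a.0 + c.0) | b.0 ⊢ ··a··> n6, ··b··> n7, ··c··> n6
  n5 = b.a.0 ⊢ ··b··> n8
  n6 = 0 | b.0 ⊢ ··b··> n9
  n7 = (a.0 + c.0) | 0 ⊢ ··a··> n9, ··c··> n9
  n8 = a.0 ⊢ ··a··> n10
  n9 = 0 | 0 ⊢ stopped
  n10 = 0 ⊢ stopped
Executing baa from P (initial set {m0}):
  [1] b ⇒ {m1, m2}
  [2] a ⇒ {m3, m5}
  [3] a ⇒ {m8}
  — P admits the full trace.
Executing baa from Q (initial set {n0}):
  [1] b ⇒ {n1, n2}
  [2] a ⇒ {n3, n5}
  [3] a ⇒ no successor for Q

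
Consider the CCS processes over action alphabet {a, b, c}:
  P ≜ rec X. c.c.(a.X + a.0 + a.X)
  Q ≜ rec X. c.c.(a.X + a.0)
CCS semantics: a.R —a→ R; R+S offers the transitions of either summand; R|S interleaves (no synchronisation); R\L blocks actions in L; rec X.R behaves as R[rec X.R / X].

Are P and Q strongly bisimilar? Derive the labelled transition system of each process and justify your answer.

P ~ Q

LTS(P): 4 reachable states
  s0 = rec X. c.c.(a.X + a.0 + a.X) → ··c··> s1
  s1 = c.(a.(rec X. c.c.(a.X + a.0 + a.X)) + a.0 + a.(rec X. c.c.(a.X + a.0 + a.X))) → ··c··> s2
  s2 = a.(rec X. c.c.(a.X + a.0 + a.X)) + a.0 + a.(rec X. c.c.(a.X + a.0 + a.X)) → ··a··> s0, ··a··> s3
  s3 = 0 → (no moves)
LTS(Q): 4 reachable states
  t0 = rec X. c.c.(a.X + a.0) → ··c··> t1
  t1 = c.(a.(rec X. c.c.(a.X + a.0)) + a.0) → ··c··> t2
  t2 = a.(rec X. c.c.(a.X + a.0)) + a.0 → ··a··> t0, ··a··> t3
  t3 = 0 → (no moves)
Partition-refinement fixed point:
  B0 = {s0, t0}
  B1 = {s1, t1}
  B2 = {s2, t2}
  B3 = {s3, t3}
s0 ∈ B0, t0 ∈ B0 → same block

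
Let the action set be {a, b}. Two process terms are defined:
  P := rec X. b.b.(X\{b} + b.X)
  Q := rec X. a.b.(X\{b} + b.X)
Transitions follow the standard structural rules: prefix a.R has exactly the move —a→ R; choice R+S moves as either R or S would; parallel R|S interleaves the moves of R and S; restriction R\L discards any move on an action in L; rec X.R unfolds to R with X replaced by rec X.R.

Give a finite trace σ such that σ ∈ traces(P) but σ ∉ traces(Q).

Reachable graph of P (3 states):
  p0 = rec X. b.b.(X\{b} + b.X) has moves —b→ p1
  p1 = b.((rec X. b.b.(X\{b} + b.X))\{b} + b.(rec X. b.b.(X\{b} + b.X))) has moves —b→ p2
  p2 = (rec X. b.b.(X\{b} + b.X))\{b} + b.(rec X. b.b.(X\{b} + b.X)) has moves —b→ p0
Reachable graph of Q (4 states):
  q0 = rec X. a.b.(X\{b} + b.X) has moves —a→ q1
  q1 = b.((rec X. a.b.(X\{b} + b.X))\{b} + b.(rec X. a.b.(X\{b} + b.X))) has moves —b→ q2
  q2 = (rec X. a.b.(X\{b} + b.X))\{b} + b.(rec X. a.b.(X\{b} + b.X)) has moves —a→ q3, —b→ q0
  q3 = (b.((rec X. a.b.(X\{b} + b.X))\{b} + b.(rec X. a.b.(X\{b} + b.X))))\{b} has moves stopped
Run σ = ⟨b⟩ on P: start {p0}
  after b @ step 1: {p1}
  P completes σ.
Run σ = ⟨b⟩ on Q: start {q0}
  after b @ step 1: no successor for Q

b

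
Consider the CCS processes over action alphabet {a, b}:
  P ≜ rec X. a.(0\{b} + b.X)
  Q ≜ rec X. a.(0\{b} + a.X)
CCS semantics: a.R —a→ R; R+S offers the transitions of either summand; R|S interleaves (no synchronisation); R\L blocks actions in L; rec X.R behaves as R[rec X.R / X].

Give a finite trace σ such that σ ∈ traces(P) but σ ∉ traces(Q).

Reachable graph of P (2 states):
  p0 = rec X. a.(0\{b} + b.X) :: —a→ p1
  p1 = 0\{b} + b.(rec X. a.(0\{b} + b.X)) :: —b→ p0
Reachable graph of Q (2 states):
  q0 = rec X. a.(0\{b} + a.X) :: —a→ q1
  q1 = 0\{b} + a.(rec X. a.(0\{b} + a.X)) :: —a→ q0
Run σ = ⟨ab⟩ on P: start {p0}
  [1] a ⇒ {p1}
  [2] b ⇒ {p0}
  ✓ P
Run σ = ⟨ab⟩ on Q: start {q0}
  [1] a ⇒ {q1}
  [2] b ⇒ no successor for Q

ab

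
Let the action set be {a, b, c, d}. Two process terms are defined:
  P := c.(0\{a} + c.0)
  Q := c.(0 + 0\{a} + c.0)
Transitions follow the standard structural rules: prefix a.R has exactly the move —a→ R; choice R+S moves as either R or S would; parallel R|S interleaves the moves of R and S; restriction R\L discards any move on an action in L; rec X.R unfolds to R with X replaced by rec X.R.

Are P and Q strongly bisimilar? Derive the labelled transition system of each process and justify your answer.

P ~ Q

Reachable graph of P (3 states):
  m0 = c.(0\{a} + c.0) has moves =c=> m1
  m1 = 0\{a} + c.0 has moves =c=> m2
  m2 = 0 has moves stopped
Reachable graph of Q (3 states):
  n0 = c.(0 + 0\{a} + c.0) has moves =c=> n1
  n1 = 0 + 0\{a} + c.0 has moves =c=> n2
  n2 = 0 has moves stopped
Bisimilarity quotient blocks:
  B0 = {m0, n0}
  B1 = {m1, n1}
  B2 = {m2, n2}
m0 ∈ B0, n0 ∈ B0 → same block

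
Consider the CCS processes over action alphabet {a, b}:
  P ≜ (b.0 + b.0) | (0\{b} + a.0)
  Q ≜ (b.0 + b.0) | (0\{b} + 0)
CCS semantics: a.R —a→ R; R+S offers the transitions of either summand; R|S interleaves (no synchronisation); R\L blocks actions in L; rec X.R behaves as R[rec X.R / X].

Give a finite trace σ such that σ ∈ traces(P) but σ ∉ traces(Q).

a

Reachable graph of P (4 states):
  u0 = (b.0 + b.0) | (0\{b} + a.0) ⊢ =a=> u1, =b=> u2
  u1 = (b.0 + b.0) | 0 ⊢ =b=> u3
  u2 = 0 | (0\{b} + a.0) ⊢ =a=> u3
  u3 = 0 | 0 ⊢ deadlocked
Reachable graph of Q (2 states):
  v0 = (b.0 + b.0) | (0\{b} + 0) ⊢ =b=> v1
  v1 = 0 | (0\{b} + 0) ⊢ deadlocked
Trace ⟨a⟩ through P, begin at {u0}:
  after a @ step 1: {u1}
  P completes σ.
Trace ⟨a⟩ through Q, begin at {v0}:
  after a @ step 1: ∅  — Q cannot continue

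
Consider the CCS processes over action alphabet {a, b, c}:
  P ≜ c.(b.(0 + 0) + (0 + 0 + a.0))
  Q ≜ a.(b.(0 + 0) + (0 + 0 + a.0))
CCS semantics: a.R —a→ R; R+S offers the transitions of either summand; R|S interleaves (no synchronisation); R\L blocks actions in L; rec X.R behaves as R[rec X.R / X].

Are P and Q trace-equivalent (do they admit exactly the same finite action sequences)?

NO — witness ⟨c⟩

P's transition system — 4 states:
  m0 = c.(b.(0 + 0) + (0 + 0 + a.0)) → -c-> m1
  m1 = b.(0 + 0) + (0 + 0 + a.0) → -a-> m2, -b-> m3
  m2 = 0 → ·
  m3 = 0 + 0 → ·
Q's transition system — 4 states:
  n0 = a.(b.(0 + 0) + (0 + 0 + a.0)) → -a-> n1
  n1 = b.(0 + 0) + (0 + 0 + a.0) → -a-> n2, -b-> n3
  n2 = 0 → ·
  n3 = 0 + 0 → ·
Run σ = ⟨c⟩ on P: start {m0}
  after c @ step 1: {m1}
  P completes σ.
Run σ = ⟨c⟩ on Q: start {n0}
  after c @ step 1: ∅  — Q cannot continue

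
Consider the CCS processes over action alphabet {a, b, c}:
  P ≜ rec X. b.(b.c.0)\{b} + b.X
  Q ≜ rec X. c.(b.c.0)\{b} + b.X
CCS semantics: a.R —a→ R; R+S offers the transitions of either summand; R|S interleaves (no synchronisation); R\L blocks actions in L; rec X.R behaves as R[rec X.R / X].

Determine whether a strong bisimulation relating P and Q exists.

Reachable graph of P (2 states):
  s0 = rec X. b.(b.c.0)\{b} + b.X has moves =b=> s0, =b=> s1
  s1 = (b.c.0)\{b} has moves (no moves)
Reachable graph of Q (2 states):
  t0 = rec X. c.(b.c.0)\{b} + b.X has moves =b=> t0, =c=> t1
  t1 = (b.c.0)\{b} has moves (no moves)
Bisimilarity quotient blocks:
  B0 = {s0}
  B1 = {s1, t1}
  B2 = {t0}
s0 ∈ B0, t0 ∈ B2 → different blocks

P ≁ Q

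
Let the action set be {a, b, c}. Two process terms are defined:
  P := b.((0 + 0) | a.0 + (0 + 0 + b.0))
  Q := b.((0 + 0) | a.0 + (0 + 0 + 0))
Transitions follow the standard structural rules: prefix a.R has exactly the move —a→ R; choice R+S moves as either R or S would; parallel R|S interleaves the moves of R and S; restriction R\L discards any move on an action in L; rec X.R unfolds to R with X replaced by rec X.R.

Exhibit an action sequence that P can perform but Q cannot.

Reachable graph of P (4 states):
  p0 = b.((0 + 0) | a.0 + (0 + 0 + b.0)) has moves -b-> p1
  p1 = (0 + 0) | a.0 + (0 + 0 + b.0) has moves -a-> p2, -b-> p3
  p2 = (0 + 0) | 0 has moves ∅
  p3 = 0 has moves ∅
Reachable graph of Q (3 states):
  q0 = b.((0 + 0) | a.0 + (0 + 0 + 0)) has moves -b-> q1
  q1 = (0 + 0) | a.0 + (0 + 0 + 0) has moves -a-> q2
  q2 = (0 + 0) | 0 has moves ∅
Run σ = ⟨bb⟩ on P: start {p0}
  after b @ step 1: {p1}
  after b @ step 2: {p3}
  ✓ P
Run σ = ⟨bb⟩ on Q: start {q0}
  after b @ step 1: {q1}
  after b @ step 2: no successor for Q

bb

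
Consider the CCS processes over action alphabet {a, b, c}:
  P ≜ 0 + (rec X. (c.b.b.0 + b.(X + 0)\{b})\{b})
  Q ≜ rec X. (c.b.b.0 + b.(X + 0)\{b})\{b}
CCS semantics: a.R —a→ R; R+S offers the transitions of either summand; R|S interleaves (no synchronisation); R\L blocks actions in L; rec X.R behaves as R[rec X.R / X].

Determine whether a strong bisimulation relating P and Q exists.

P ~ Q

Reachable graph of P (2 states):
  s0 = 0 + (rec X. (c.b.b.0 + b.(X + 0)\{b})\{b}) | -c-> s1
  s1 = (b.b.0)\{b} | stopped
Reachable graph of Q (2 states):
  t0 = rec X. (c.b.b.0 + b.(X + 0)\{b})\{b} | -c-> t1
  t1 = (b.b.0)\{b} | stopped
Partition-refinement fixed point:
  B0 = {s0, t0}
  B1 = {s1, t1}
s0 ∈ B0, t0 ∈ B0 → same block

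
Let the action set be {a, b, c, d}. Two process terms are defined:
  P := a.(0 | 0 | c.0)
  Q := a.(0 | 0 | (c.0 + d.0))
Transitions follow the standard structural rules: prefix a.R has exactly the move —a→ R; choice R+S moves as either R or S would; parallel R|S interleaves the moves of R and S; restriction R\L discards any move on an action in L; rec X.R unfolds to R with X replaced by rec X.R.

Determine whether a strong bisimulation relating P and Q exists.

P's transition system — 3 states:
  m0 = a.(0 | 0 | c.0) :: --a--▸ m1
  m1 = 0 | 0 | c.0 :: --c--▸ m2
  m2 = 0 | 0 | 0 :: ·
Q's transition system — 3 states:
  n0 = a.(0 | 0 | (c.0 + d.0)) :: --a--▸ n1
  n1 = 0 | 0 | (c.0 + d.0) :: --c--▸ n2, --d--▸ n2
  n2 = 0 | 0 | 0 :: ·
Partition-refinement fixed point:
  B0 = {m0}
  B1 = {m1}
  B2 = {m2, n2}
  B3 = {n0}
  B4 = {n1}
m0 ∈ B0, n0 ∈ B3 → different blocks

P ≁ Q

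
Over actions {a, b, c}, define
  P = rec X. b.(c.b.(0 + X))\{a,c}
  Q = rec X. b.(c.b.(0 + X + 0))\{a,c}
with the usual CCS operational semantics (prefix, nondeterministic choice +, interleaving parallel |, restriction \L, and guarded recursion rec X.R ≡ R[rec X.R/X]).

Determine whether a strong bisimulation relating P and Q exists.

YES

Reachable graph of P (2 states):
  s0 = rec X. b.(c.b.(0 + X))\{a,c} | ··b··> s1
  s1 = (c.b.(0 + (rec X. b.(c.b.(0 + X))\{a,c})))\{a,c} | stopped
Reachable graph of Q (2 states):
  t0 = rec X. b.(c.b.(0 + X + 0))\{a,c} | ··b··> t1
  t1 = (c.b.(0 + (rec X. b.(c.b.(0 + X + 0))\{a,c}) + 0))\{a,c} | stopped
Partition-refinement fixed point:
  B0 = {s0, t0}
  B1 = {s1, t1}
s0 ∈ B0, t0 ∈ B0 → same block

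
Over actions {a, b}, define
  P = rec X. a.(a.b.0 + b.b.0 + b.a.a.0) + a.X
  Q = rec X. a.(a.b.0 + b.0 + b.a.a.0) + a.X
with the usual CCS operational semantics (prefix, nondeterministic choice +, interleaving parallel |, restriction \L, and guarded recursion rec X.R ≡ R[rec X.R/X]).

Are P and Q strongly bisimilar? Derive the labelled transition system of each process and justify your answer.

LTS(P): 6 reachable states
  m0 = rec X. a.(a.b.0 + b.b.0 + b.a.a.0) + a.X → ··a··> m0, ··a··> m1
  m1 = a.b.0 + b.b.0 + b.a.a.0 → ··a··> m2, ··b··> m2, ··b··> m3
  m2 = b.0 → ··b··> m4
  m3 = a.a.0 → ··a··> m5
  m4 = 0 → (no moves)
  m5 = a.0 → ··a··> m4
LTS(Q): 6 reachable states
  n0 = rec X. a.(a.b.0 + b.0 + b.a.a.0) + a.X → ··a··> n0, ··a··> n1
  n1 = a.b.0 + b.0 + b.a.a.0 → ··a··> n2, ··b··> n3, ··b··> n4
  n2 = b.0 → ··b··> n3
  n3 = 0 → (no moves)
  n4 = a.a.0 → ··a··> n5
  n5 = a.0 → ··a··> n3
Partition-refinement fixed point:
  B0 = {m0}
  B1 = {m1}
  B2 = {m2, n2}
  B3 = {m4, n3}
  B4 = {m3, n4}
  B5 = {m5, n5}
  B6 = {n0}
  B7 = {n1}
m0 ∈ B0, n0 ∈ B6 → different blocks

NO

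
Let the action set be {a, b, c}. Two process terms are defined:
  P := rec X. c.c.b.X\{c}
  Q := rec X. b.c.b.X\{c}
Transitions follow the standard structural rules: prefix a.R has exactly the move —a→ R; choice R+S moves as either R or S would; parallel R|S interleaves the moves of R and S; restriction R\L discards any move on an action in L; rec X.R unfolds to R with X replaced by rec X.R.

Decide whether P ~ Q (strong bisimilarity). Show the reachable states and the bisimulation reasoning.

not bisimilar

Reachable graph of P (4 states):
  p0 = rec X. c.c.b.X\{c} :: -c-> p1
  p1 = c.b.(rec X. c.c.b.X\{c})\{c} :: -c-> p2
  p2 = b.(rec X. c.c.b.X\{c})\{c} :: -b-> p3
  p3 = (rec X. c.c.b.X\{c})\{c} :: deadlocked
Reachable graph of Q (5 states):
  q0 = rec X. b.c.b.X\{c} :: -b-> q1
  q1 = c.b.(rec X. b.c.b.X\{c})\{c} :: -c-> q2
  q2 = b.(rec X. b.c.b.X\{c})\{c} :: -b-> q3
  q3 = (rec X. b.c.b.X\{c})\{c} :: -b-> q4
  q4 = (c.b.(rec X. b.c.b.X\{c})\{c})\{c} :: deadlocked
Partition-refinement fixed point:
  B0 = {p0}
  B1 = {p1}
  B2 = {p2, q3}
  B3 = {p3, q4}
  B4 = {q0}
  B5 = {q1}
  B6 = {q2}
p0 ∈ B0, q0 ∈ B4 → different blocks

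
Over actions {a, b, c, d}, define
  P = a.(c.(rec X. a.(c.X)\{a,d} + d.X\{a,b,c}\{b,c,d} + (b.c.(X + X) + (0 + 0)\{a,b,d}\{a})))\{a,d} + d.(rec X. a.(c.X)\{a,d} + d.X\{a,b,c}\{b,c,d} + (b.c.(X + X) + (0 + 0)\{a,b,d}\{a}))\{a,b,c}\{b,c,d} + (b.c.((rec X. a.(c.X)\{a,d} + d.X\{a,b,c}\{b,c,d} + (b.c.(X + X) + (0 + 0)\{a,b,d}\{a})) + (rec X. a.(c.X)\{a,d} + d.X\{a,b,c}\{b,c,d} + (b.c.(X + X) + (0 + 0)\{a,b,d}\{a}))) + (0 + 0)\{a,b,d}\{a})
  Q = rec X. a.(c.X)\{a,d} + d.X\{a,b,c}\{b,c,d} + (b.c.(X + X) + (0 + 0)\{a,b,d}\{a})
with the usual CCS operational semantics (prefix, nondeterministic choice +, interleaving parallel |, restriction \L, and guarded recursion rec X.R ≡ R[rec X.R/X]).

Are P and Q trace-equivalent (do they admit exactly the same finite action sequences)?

traces(P) = traces(Q)

P's transition system — 8 states:
  u0 = a.(c.(rec X. a.(c.X)\{a,d} + d.X\{a,b,c}\{b,c,d} + (b.c.(X + X) + (0 + 0)\{a,b,d}\{a})))\{a,d} + d.(rec X. a.(c.X)\{a,d} + d.X\{a,b,c}\{b,c,d} + (b.c.(X + X) + (0 + 0)\{a,b,d}\{a}))\{a,b,c}\{b,c,d} + (b.c.((rec X. a.(c.X)\{a,d} + d.X\{a,b,c}\{b,c,d} + (b.c.(X + X) + (0 + 0)\{a,b,d}\{a})) + (rec X. a.(c.X)\{a,d} + d.X\{a,b,c}\{b,c,d} + (b.c.(X + X) + (0 + 0)\{a,b,d}\{a}))) + (0 + 0)\{a,b,d}\{a}) → =a=> u1, =b=> u2, =d=> u3
  u1 = (c.(rec X. a.(c.X)\{a,d} + d.X\{a,b,c}\{b,c,d} + (b.c.(X + X) + (0 + 0)\{a,b,d}\{a})))\{a,d} → =c=> u4
  u2 = c.((rec X. a.(c.X)\{a,d} + d.X\{a,b,c}\{b,c,d} + (b.c.(X + X) + (0 + 0)\{a,b,d}\{a})) + (rec X. a.(c.X)\{a,d} + d.X\{a,b,c}\{b,c,d} + (b.c.(X + X) + (0 + 0)\{a,b,d}\{a}))) → =c=> u5
  u3 = (rec X. a.(c.X)\{a,d} + d.X\{a,b,c}\{b,c,d} + (b.c.(X + X) + (0 + 0)\{a,b,d}\{a}))\{a,b,c}\{b,c,d} → (no moves)
  u4 = (rec X. a.(c.X)\{a,d} + d.X\{a,b,c}\{b,c,d} + (b.c.(X + X) + (0 + 0)\{a,b,d}\{a}))\{a,d} → =b=> u6
  u5 = (rec X. a.(c.X)\{a,d} + d.X\{a,b,c}\{b,c,d} + (b.c.(X + X) + (0 + 0)\{a,b,d}\{a})) + (rec X. a.(c.X)\{a,d} + d.X\{a,b,c}\{b,c,d} + (b.c.(X + X) + (0 + 0)\{a,b,d}\{a})) → =a=> u1, =b=> u2, =d=> u3
  u6 = (c.((rec X. a.(c.X)\{a,d} + d.X\{a,b,c}\{b,c,d} + (b.c.(X + X) + (0 + 0)\{a,b,d}\{a})) + (rec X. a.(c.X)\{a,d} + d.X\{a,b,c}\{b,c,d} + (b.c.(X + X) + (0 + 0)\{a,b,d}\{a}))))\{a,d} → =c=> u7
  u7 = ((rec X. a.(c.X)\{a,d} + d.X\{a,b,c}\{b,c,d} + (b.c.(X + X) + (0 + 0)\{a,b,d}\{a})) + (rec X. a.(c.X)\{a,d} + d.X\{a,b,c}\{b,c,d} + (b.c.(X + X) + (0 + 0)\{a,b,d}\{a})))\{a,d} → =b=> u6
Q's transition system — 8 states:
  v0 = rec X. a.(c.X)\{a,d} + d.X\{a,b,c}\{b,c,d} + (b.c.(X + X) + (0 + 0)\{a,b,d}\{a}) → =a=> v1, =b=> v2, =d=> v3
  v1 = (c.(rec X. a.(c.X)\{a,d} + d.X\{a,b,c}\{b,c,d} + (b.c.(X + X) + (0 + 0)\{a,b,d}\{a})))\{a,d} → =c=> v4
  v2 = c.((rec X. a.(c.X)\{a,d} + d.X\{a,b,c}\{b,c,d} + (b.c.(X + X) + (0 + 0)\{a,b,d}\{a})) + (rec X. a.(c.X)\{a,d} + d.X\{a,b,c}\{b,c,d} + (b.c.(X + X) + (0 + 0)\{a,b,d}\{a}))) → =c=> v5
  v3 = (rec X. a.(c.X)\{a,d} + d.X\{a,b,c}\{b,c,d} + (b.c.(X + X) + (0 + 0)\{a,b,d}\{a}))\{a,b,c}\{b,c,d} → (no moves)
  v4 = (rec X. a.(c.X)\{a,d} + d.X\{a,b,c}\{b,c,d} + (b.c.(X + X) + (0 + 0)\{a,b,d}\{a}))\{a,d} → =b=> v6
  v5 = (rec X. a.(c.X)\{a,d} + d.X\{a,b,c}\{b,c,d} + (b.c.(X + X) + (0 + 0)\{a,b,d}\{a})) + (rec X. a.(c.X)\{a,d} + d.X\{a,b,c}\{b,c,d} + (b.c.(X + X) + (0 + 0)\{a,b,d}\{a})) → =a=> v1, =b=> v2, =d=> v3
  v6 = (c.((rec X. a.(c.X)\{a,d} + d.X\{a,b,c}\{b,c,d} + (b.c.(X + X) + (0 + 0)\{a,b,d}\{a})) + (rec X. a.(c.X)\{a,d} + d.X\{a,b,c}\{b,c,d} + (b.c.(X + X) + (0 + 0)\{a,b,d}\{a}))))\{a,d} → =c=> v7
  v7 = ((rec X. a.(c.X)\{a,d} + d.X\{a,b,c}\{b,c,d} + (b.c.(X + X) + (0 + 0)\{a,b,d}\{a})) + (rec X. a.(c.X)\{a,d} + d.X\{a,b,c}\{b,c,d} + (b.c.(X + X) + (0 + 0)\{a,b,d}\{a})))\{a,d} → =b=> v6
Coarsest stable partition (strong bisimilarity classes):
  B0 = {u0, u5, v0, v5}
  B1 = {u2, v2}
  B2 = {u3, v3}
  B3 = {u1, u6, v1, v6}
  B4 = {u4, u7, v4, v7}
u0 ∈ B0, v0 ∈ B0 → same block
Bisimilar ⇒ trace-equivalent.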